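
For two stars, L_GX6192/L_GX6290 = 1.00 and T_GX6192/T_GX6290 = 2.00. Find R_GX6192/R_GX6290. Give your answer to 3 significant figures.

L ∝ R²T⁴ gives R ∝ √L / T², so
R_GX6192/R_GX6290 = √(1.00) / (2.00)² = 1.000 / 4.000 = 0.2500.

0.250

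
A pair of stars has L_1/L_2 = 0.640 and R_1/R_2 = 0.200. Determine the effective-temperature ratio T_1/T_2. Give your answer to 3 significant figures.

L ∝ R²T⁴ gives T ∝ (L/R²)^(1/4), so
T_1/T_2 = (0.640 / 0.200²)^(1/4) = (16.00)^(1/4) = 2.000.

2.00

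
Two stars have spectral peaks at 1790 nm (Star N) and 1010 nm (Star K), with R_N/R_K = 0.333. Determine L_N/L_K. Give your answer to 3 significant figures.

0.0112

Wien's law gives T ∝ 1/λ_max, so T_N/T_K = λ_K/λ_N = 1010/1790 = 0.5642.
Then L ∝ R²T⁴ gives L_N/L_K = (0.333)² × (0.5642)⁴ = 0.1109 × 0.1014 = 0.01124.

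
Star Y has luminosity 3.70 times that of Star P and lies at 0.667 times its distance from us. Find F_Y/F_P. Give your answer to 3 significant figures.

F = L/(4πd²), so F_Y/F_P = (L_Y/L_P) / (d_Y/d_P)²
= 3.70 / (0.667)² = 3.70 / 0.4449 = 8.317.

8.32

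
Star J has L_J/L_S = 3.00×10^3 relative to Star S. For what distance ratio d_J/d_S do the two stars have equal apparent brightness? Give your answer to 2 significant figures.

55

Equal flux requires L_J/d_J² = L_S/d_S², so d_J/d_S = √(L_J/L_S)
= √(3.00×10^3) = 54.77.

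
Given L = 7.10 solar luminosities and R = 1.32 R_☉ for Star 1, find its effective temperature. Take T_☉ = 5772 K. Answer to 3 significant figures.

8.20×10^3 K

T/T_☉ = (L/L_☉)^(1/4) / (R/R_☉)^(1/2)
T = 5772 × (7.10)^(1/4) / √(1.32) = 5772 × 1.632 / 1.149 = 8201 K.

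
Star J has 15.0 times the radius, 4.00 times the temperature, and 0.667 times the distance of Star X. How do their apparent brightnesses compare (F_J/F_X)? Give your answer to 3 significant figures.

1.29×10^5

L_J/L_X = (R_J/R_X)²(T_J/T_X)⁴ = (15.0)² × (4.00)⁴ = 5.760×10^4.
F_J/F_X = (L_J/L_X)/(d_J/d_X)² = 5.760×10^4 / (0.667)² = 1.295×10^5.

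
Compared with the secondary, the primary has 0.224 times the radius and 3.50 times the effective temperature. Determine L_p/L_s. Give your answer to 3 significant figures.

7.53

From the Stefan–Boltzmann law, L ∝ R²T⁴, so
L_p/L_s = (R_p/R_s)² (T_p/T_s)⁴ = (0.224)² × (3.50)⁴ = 0.05018 × 150.1 = 7.530.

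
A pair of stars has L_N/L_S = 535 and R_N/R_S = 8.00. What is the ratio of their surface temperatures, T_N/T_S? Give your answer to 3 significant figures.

1.70

L ∝ R²T⁴ gives T ∝ (L/R²)^(1/4), so
T_N/T_S = (535 / 8.00²)^(1/4) = (8.359)^(1/4) = 1.700.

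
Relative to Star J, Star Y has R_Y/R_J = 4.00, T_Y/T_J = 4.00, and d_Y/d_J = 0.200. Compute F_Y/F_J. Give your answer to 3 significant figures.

L_Y/L_J = (R_Y/R_J)²(T_Y/T_J)⁴ = (4.00)² × (4.00)⁴ = 4096.
F_Y/F_J = (L_Y/L_J)/(d_Y/d_J)² = 4096 / (0.200)² = 1.024×10^5.

1.02×10^5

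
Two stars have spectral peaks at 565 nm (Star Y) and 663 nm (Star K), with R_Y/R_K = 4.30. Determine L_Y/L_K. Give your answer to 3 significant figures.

35.1

Wien's law gives T ∝ 1/λ_max, so T_Y/T_K = λ_K/λ_Y = 663/565 = 1.173.
Then L ∝ R²T⁴ gives L_Y/L_K = (4.30)² × (1.173)⁴ = 18.49 × 1.896 = 35.06.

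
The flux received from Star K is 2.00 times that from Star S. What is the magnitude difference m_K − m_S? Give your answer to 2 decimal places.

m_K − m_S = −2.5 log₁₀(F_K/F_S) = −2.5 log₁₀(2.00) = −2.5 × (0.301) = -0.753.

-0.75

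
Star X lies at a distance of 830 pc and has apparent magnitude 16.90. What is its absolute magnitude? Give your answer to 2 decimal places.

M = m − 5 log₁₀(d/10 pc) = 16.90 − 5 log₁₀(830/10)
  = 16.90 − 5 × 1.919 = 16.90 − 9.60 = 7.30.

7.30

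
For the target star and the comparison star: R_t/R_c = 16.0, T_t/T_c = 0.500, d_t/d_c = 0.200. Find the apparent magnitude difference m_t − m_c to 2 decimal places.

L_t/L_c = (16.0)²(0.500)⁴ = 16.00.
F_t/F_c = (L_t/L_c)/(d_t/d_c)² = 16.00/0.04000 = 400.0.
m_t − m_c = −2.5 log₁₀(400.0) = -6.51.

-6.51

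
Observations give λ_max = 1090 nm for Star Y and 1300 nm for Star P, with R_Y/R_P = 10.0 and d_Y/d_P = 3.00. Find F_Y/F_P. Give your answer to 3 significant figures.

Wien's law: T_Y/T_P = λ_P/λ_Y = 1300/1090 = 1.193.
L_Y/L_P = (R_Y/R_P)²(T_Y/T_P)⁴ = (10.0)²(1.193)⁴ = 202.3.
F_Y/F_P = (L_Y/L_P)/(d_Y/d_P)² = 202.3/(3.00)² = 22.48.

22.5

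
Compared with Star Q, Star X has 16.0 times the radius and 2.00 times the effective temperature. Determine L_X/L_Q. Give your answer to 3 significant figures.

4.10×10^3

From the Stefan–Boltzmann law, L ∝ R²T⁴, so
L_X/L_Q = (R_X/R_Q)² (T_X/T_Q)⁴ = (16.0)² × (2.00)⁴ = 256.0 × 16.00 = 4096.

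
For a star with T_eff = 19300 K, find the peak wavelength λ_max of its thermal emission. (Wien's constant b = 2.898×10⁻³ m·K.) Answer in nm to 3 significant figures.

150 nm

λ_max = b/T = 2.898×10⁻³ / 19300 = 1.50×10^-7 m = 150.2 nm.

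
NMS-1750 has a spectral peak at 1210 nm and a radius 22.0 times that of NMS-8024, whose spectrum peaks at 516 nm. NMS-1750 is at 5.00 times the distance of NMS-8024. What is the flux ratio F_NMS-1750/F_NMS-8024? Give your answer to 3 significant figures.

Wien's law: T_NMS-1750/T_NMS-8024 = λ_NMS-8024/λ_NMS-1750 = 516/1210 = 0.4264.
L_NMS-1750/L_NMS-8024 = (R_NMS-1750/R_NMS-8024)²(T_NMS-1750/T_NMS-8024)⁴ = (22.0)²(0.4264)⁴ = 16.01.
F_NMS-1750/F_NMS-8024 = (L_NMS-1750/L_NMS-8024)/(d_NMS-1750/d_NMS-8024)² = 16.01/(5.00)² = 0.6403.

0.640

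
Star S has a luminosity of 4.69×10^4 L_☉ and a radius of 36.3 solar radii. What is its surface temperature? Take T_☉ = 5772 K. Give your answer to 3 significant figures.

1.41×10^4 K

T/T_☉ = (L/L_☉)^(1/4) / (R/R_☉)^(1/2)
T = 5772 × (4.69×10^4)^(1/4) / √(36.3) = 5772 × 14.72 / 6.025 = 1.410×10^4 K.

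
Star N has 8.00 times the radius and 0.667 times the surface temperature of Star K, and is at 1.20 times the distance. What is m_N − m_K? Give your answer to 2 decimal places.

-2.36

L_N/L_K = (8.00)²(0.667)⁴ = 12.67.
F_N/F_K = (L_N/L_K)/(d_N/d_K)² = 12.67/1.440 = 8.797.
m_N − m_K = −2.5 log₁₀(8.797) = -2.36.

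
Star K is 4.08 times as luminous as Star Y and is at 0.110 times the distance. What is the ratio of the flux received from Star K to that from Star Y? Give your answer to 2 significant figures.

3.4×10^2

F = L/(4πd²), so F_K/F_Y = (L_K/L_Y) / (d_K/d_Y)²
= 4.08 / (0.110)² = 4.08 / 0.01210 = 337.2.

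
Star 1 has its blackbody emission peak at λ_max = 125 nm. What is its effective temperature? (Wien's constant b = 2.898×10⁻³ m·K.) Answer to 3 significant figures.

2.32×10^4 K

T = b/λ_max = 2.898×10⁻³ / (125×10⁻⁹) = 2.318×10^4 K.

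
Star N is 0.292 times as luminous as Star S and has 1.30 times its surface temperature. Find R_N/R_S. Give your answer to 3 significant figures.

L ∝ R²T⁴ gives R ∝ √L / T², so
R_N/R_S = √(0.292) / (1.30)² = 0.5404 / 1.690 = 0.3197.

0.320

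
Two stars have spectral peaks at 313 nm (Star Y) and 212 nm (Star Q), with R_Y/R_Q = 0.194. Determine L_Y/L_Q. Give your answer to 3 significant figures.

Wien's law gives T ∝ 1/λ_max, so T_Y/T_Q = λ_Q/λ_Y = 212/313 = 0.6773.
Then L ∝ R²T⁴ gives L_Y/L_Q = (0.194)² × (0.6773)⁴ = 0.03764 × 0.2105 = 0.007921.

0.00792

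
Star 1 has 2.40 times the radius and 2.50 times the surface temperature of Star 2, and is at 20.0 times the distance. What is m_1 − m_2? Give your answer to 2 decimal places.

0.62

L_1/L_2 = (2.40)²(2.50)⁴ = 225.0.
F_1/F_2 = (L_1/L_2)/(d_1/d_2)² = 225.0/400.0 = 0.5625.
m_1 − m_2 = −2.5 log₁₀(0.5625) = 0.62.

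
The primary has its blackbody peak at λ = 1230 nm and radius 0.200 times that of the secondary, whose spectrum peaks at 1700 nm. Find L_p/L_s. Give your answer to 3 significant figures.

0.146

Wien's law gives T ∝ 1/λ_max, so T_p/T_s = λ_s/λ_p = 1700/1230 = 1.382.
Then L ∝ R²T⁴ gives L_p/L_s = (0.200)² × (1.382)⁴ = 0.04000 × 3.649 = 0.1460.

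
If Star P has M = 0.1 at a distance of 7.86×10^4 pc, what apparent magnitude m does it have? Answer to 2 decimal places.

m = M + 5 log₁₀(d/10 pc) = 0.1 + 5 log₁₀(7.86×10^4/10)
  = 0.1 + 5 × 3.895 = 0.1 + 19.48 = 19.58.

19.58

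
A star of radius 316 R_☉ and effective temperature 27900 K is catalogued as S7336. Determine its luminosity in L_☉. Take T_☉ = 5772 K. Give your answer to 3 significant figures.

5.45×10^7 L_☉

L/L_☉ = (R/R_☉)² (T/T_☉)⁴ = (316)² × (27900/5772)⁴
       = 9.986×10^4 × (4.834)⁴ = 9.986×10^4 × 545.9 = 5.451×10^7.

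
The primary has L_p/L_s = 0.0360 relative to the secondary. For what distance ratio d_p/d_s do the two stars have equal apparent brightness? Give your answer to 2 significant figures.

0.19

Equal flux requires L_p/d_p² = L_s/d_s², so d_p/d_s = √(L_p/L_s)
= √(0.0360) = 0.1897.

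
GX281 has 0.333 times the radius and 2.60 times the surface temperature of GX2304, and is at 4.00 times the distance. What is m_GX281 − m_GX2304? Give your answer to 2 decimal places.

1.25

L_GX281/L_GX2304 = (0.333)²(2.60)⁴ = 5.067.
F_GX281/F_GX2304 = (L_GX281/L_GX2304)/(d_GX281/d_GX2304)² = 5.067/16.00 = 0.3167.
m_GX281 − m_GX2304 = −2.5 log₁₀(0.3167) = 1.25.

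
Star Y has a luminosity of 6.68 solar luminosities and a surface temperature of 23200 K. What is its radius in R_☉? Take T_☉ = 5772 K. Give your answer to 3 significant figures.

0.160 R_☉

R/R_☉ = √(L/L_☉) / (T/T_☉)² = √(6.68) / (4.019)²
       = 2.585 / 16.16 = 0.1600.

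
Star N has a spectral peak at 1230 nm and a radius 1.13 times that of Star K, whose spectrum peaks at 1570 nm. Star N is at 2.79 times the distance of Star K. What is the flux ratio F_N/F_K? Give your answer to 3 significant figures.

Wien's law: T_N/T_K = λ_K/λ_N = 1570/1230 = 1.276.
L_N/L_K = (R_N/R_K)²(T_N/T_K)⁴ = (1.13)²(1.276)⁴ = 3.389.
F_N/F_K = (L_N/L_K)/(d_N/d_K)² = 3.389/(2.79)² = 0.4354.

0.435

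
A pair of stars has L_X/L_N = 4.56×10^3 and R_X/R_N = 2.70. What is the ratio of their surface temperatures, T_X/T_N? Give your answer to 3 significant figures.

L ∝ R²T⁴ gives T ∝ (L/R²)^(1/4), so
T_X/T_N = (4.56×10^3 / 2.70²)^(1/4) = (625.5)^(1/4) = 5.001.

5.00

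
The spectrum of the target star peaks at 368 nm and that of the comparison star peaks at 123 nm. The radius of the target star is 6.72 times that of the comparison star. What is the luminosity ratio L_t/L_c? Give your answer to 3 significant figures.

Wien's law gives T ∝ 1/λ_max, so T_t/T_c = λ_c/λ_t = 123/368 = 0.3342.
Then L ∝ R²T⁴ gives L_t/L_c = (6.72)² × (0.3342)⁴ = 45.16 × 0.01248 = 0.5636.

0.564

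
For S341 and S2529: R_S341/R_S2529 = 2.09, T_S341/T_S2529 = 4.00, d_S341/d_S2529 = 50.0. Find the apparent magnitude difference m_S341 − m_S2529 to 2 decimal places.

0.87

L_S341/L_S2529 = (2.09)²(4.00)⁴ = 1118.
F_S341/F_S2529 = (L_S341/L_S2529)/(d_S341/d_S2529)² = 1118/2500 = 0.4473.
m_S341 − m_S2529 = −2.5 log₁₀(0.4473) = 0.87.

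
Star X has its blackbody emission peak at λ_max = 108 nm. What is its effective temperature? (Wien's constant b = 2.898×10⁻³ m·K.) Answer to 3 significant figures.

2.68×10^4 K

T = b/λ_max = 2.898×10⁻³ / (108×10⁻⁹) = 2.683×10^4 K.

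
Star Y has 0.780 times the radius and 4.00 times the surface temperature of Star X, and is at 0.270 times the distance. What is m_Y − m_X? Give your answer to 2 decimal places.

L_Y/L_X = (0.780)²(4.00)⁴ = 155.8.
F_Y/F_X = (L_Y/L_X)/(d_Y/d_X)² = 155.8/0.07290 = 2136.
m_Y − m_X = −2.5 log₁₀(2136) = -8.32.

-8.32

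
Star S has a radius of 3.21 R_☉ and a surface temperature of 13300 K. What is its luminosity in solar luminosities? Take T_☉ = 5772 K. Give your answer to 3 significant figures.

290 solar luminosities

L/L_☉ = (R/R_☉)² (T/T_☉)⁴ = (3.21)² × (13300/5772)⁴
       = 10.30 × (2.304)⁴ = 10.30 × 28.19 = 290.5.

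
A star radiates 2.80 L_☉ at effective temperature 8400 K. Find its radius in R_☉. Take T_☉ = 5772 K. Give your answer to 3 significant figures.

R/R_☉ = √(L/L_☉) / (T/T_☉)² = √(2.80) / (1.455)²
       = 1.673 / 2.118 = 0.7901.

0.790 R_☉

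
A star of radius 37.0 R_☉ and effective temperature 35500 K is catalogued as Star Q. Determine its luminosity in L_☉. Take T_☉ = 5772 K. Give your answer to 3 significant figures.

L/L_☉ = (R/R_☉)² (T/T_☉)⁴ = (37.0)² × (35500/5772)⁴
       = 1369 × (6.150)⁴ = 1369 × 1431 = 1.959×10^6.

1.96×10^6 L_☉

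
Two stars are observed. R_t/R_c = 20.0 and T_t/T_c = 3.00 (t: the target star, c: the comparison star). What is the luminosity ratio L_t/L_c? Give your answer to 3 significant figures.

3.24×10^4

From the Stefan–Boltzmann law, L ∝ R²T⁴, so
L_t/L_c = (R_t/R_c)² (T_t/T_c)⁴ = (20.0)² × (3.00)⁴ = 400.0 × 81.00 = 3.240×10^4.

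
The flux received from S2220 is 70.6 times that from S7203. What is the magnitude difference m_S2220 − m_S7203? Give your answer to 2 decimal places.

-4.62

m_S2220 − m_S7203 = −2.5 log₁₀(F_S2220/F_S7203) = −2.5 log₁₀(70.6) = −2.5 × (1.849) = -4.622.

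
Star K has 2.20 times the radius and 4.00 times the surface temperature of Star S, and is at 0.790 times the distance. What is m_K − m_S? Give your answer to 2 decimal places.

L_K/L_S = (2.20)²(4.00)⁴ = 1239.
F_K/F_S = (L_K/L_S)/(d_K/d_S)² = 1239/0.6241 = 1985.
m_K − m_S = −2.5 log₁₀(1985) = -8.24.

-8.24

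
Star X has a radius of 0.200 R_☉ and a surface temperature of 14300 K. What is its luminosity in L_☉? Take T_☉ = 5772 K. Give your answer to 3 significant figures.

L/L_☉ = (R/R_☉)² (T/T_☉)⁴ = (0.200)² × (14300/5772)⁴
       = 0.04000 × (2.477)⁴ = 0.04000 × 37.67 = 1.507.

1.51 L_☉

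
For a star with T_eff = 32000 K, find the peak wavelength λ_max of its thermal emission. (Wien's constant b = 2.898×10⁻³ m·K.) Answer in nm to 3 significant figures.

90.6 nm

λ_max = b/T = 2.898×10⁻³ / 32000 = 9.06×10^-8 m = 90.56 nm.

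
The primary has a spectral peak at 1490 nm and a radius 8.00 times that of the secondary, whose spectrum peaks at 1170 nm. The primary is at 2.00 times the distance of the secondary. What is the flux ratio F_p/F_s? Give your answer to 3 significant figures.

Wien's law: T_p/T_s = λ_s/λ_p = 1170/1490 = 0.7852.
L_p/L_s = (R_p/R_s)²(T_p/T_s)⁴ = (8.00)²(0.7852)⁴ = 24.33.
F_p/F_s = (L_p/L_s)/(d_p/d_s)² = 24.33/(2.00)² = 6.083.

6.08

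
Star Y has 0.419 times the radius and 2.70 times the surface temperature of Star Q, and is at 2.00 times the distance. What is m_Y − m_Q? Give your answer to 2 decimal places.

-0.92

L_Y/L_Q = (0.419)²(2.70)⁴ = 9.330.
F_Y/F_Q = (L_Y/L_Q)/(d_Y/d_Q)² = 9.330/4.000 = 2.333.
m_Y − m_Q = −2.5 log₁₀(2.333) = -0.92.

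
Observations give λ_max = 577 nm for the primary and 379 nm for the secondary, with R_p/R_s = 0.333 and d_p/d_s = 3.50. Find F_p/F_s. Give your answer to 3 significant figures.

0.00169

Wien's law: T_p/T_s = λ_s/λ_p = 379/577 = 0.6568.
L_p/L_s = (R_p/R_s)²(T_p/T_s)⁴ = (0.333)²(0.6568)⁴ = 0.02064.
F_p/F_s = (L_p/L_s)/(d_p/d_s)² = 0.02064/(3.50)² = 0.001685.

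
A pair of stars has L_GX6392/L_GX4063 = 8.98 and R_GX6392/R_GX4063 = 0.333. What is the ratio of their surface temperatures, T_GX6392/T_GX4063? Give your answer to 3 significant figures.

L ∝ R²T⁴ gives T ∝ (L/R²)^(1/4), so
T_GX6392/T_GX4063 = (8.98 / 0.333²)^(1/4) = (80.98)^(1/4) = 3.000.

3.00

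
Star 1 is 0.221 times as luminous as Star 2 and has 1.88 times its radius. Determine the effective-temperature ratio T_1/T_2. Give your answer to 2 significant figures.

0.50

L ∝ R²T⁴ gives T ∝ (L/R²)^(1/4), so
T_1/T_2 = (0.221 / 1.88²)^(1/4) = (0.06253)^(1/4) = 0.5001.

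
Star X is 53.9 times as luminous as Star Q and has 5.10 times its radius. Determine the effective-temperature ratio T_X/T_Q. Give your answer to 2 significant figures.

L ∝ R²T⁴ gives T ∝ (L/R²)^(1/4), so
T_X/T_Q = (53.9 / 5.10²)^(1/4) = (2.072)^(1/4) = 1.200.

1.2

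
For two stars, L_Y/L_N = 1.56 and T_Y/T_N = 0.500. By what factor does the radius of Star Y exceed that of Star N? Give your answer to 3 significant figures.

5.00

L ∝ R²T⁴ gives R ∝ √L / T², so
R_Y/R_N = √(1.56) / (0.500)² = 1.249 / 0.2500 = 4.996.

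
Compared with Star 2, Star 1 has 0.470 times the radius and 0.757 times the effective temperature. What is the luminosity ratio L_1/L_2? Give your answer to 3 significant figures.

0.0725

From the Stefan–Boltzmann law, L ∝ R²T⁴, so
L_1/L_2 = (R_1/R_2)² (T_1/T_2)⁴ = (0.470)² × (0.757)⁴ = 0.2209 × 0.3284 = 0.07254.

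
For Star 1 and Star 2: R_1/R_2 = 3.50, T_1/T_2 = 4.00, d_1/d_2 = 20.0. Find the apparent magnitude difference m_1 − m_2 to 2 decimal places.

L_1/L_2 = (3.50)²(4.00)⁴ = 3136.
F_1/F_2 = (L_1/L_2)/(d_1/d_2)² = 3136/400.0 = 7.840.
m_1 − m_2 = −2.5 log₁₀(7.840) = -2.24.

-2.24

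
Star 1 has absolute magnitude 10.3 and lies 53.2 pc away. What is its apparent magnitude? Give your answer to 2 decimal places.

m = M + 5 log₁₀(d/10 pc) = 10.3 + 5 log₁₀(53.2/10)
  = 10.3 + 5 × 0.726 = 10.3 + 3.63 = 13.93.

13.93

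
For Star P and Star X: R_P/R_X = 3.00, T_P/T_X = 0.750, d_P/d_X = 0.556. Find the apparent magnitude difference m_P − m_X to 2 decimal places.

-2.41

L_P/L_X = (3.00)²(0.750)⁴ = 2.848.
F_P/F_X = (L_P/L_X)/(d_P/d_X)² = 2.848/0.3091 = 9.212.
m_P − m_X = −2.5 log₁₀(9.212) = -2.41.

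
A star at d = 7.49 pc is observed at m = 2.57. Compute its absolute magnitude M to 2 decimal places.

3.20

M = m − 5 log₁₀(d/10 pc) = 2.57 − 5 log₁₀(7.49/10)
  = 2.57 − 5 × -0.126 = 2.57 − -0.63 = 3.20.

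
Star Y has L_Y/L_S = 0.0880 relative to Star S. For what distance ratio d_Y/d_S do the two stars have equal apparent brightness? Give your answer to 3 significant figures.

0.297

Equal flux requires L_Y/d_Y² = L_S/d_S², so d_Y/d_S = √(L_Y/L_S)
= √(0.0880) = 0.2966.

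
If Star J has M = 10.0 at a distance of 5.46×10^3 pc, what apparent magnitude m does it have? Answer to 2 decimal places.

23.69

m = M + 5 log₁₀(d/10 pc) = 10.0 + 5 log₁₀(5.46×10^3/10)
  = 10.0 + 5 × 2.737 = 10.0 + 13.69 = 23.69.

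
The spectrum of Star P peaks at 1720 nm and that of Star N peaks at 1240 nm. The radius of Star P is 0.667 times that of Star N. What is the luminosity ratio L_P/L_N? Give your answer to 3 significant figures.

0.120

Wien's law gives T ∝ 1/λ_max, so T_P/T_N = λ_N/λ_P = 1240/1720 = 0.7209.
Then L ∝ R²T⁴ gives L_P/L_N = (0.667)² × (0.7209)⁴ = 0.4449 × 0.2701 = 0.1202.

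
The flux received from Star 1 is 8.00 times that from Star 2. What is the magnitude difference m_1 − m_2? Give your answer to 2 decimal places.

-2.26

m_1 − m_2 = −2.5 log₁₀(F_1/F_2) = −2.5 log₁₀(8.00) = −2.5 × (0.903) = -2.258.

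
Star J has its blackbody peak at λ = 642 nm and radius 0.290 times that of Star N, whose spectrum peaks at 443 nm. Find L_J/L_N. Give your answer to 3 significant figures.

0.0191

Wien's law gives T ∝ 1/λ_max, so T_J/T_N = λ_N/λ_J = 443/642 = 0.6900.
Then L ∝ R²T⁴ gives L_J/L_N = (0.290)² × (0.6900)⁴ = 0.08410 × 0.2267 = 0.01907.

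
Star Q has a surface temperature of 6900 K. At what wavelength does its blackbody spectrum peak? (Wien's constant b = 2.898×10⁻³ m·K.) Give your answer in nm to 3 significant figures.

420 nm

λ_max = b/T = 2.898×10⁻³ / 6900 = 4.20×10^-7 m = 420.0 nm.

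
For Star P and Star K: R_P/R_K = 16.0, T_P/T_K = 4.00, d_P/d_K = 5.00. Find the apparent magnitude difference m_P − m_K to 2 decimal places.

L_P/L_K = (16.0)²(4.00)⁴ = 6.554×10^4.
F_P/F_K = (L_P/L_K)/(d_P/d_K)² = 6.554×10^4/25.00 = 2621.
m_P − m_K = −2.5 log₁₀(2621) = -8.55.

-8.55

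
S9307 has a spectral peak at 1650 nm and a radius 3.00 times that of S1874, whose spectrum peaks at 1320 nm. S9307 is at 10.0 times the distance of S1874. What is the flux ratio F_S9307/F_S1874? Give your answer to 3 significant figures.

Wien's law: T_S9307/T_S1874 = λ_S1874/λ_S9307 = 1320/1650 = 0.8000.
L_S9307/L_S1874 = (R_S9307/R_S1874)²(T_S9307/T_S1874)⁴ = (3.00)²(0.8000)⁴ = 3.686.
F_S9307/F_S1874 = (L_S9307/L_S1874)/(d_S9307/d_S1874)² = 3.686/(10.0)² = 0.03686.

0.0369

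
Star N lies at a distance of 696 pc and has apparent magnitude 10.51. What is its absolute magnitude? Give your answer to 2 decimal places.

M = m − 5 log₁₀(d/10 pc) = 10.51 − 5 log₁₀(696/10)
  = 10.51 − 5 × 1.843 = 10.51 − 9.21 = 1.30.

1.30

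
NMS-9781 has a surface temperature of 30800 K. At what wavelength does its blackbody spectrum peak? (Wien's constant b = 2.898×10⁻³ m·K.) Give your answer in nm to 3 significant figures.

94.1 nm

λ_max = b/T = 2.898×10⁻³ / 30800 = 9.41×10^-8 m = 94.09 nm.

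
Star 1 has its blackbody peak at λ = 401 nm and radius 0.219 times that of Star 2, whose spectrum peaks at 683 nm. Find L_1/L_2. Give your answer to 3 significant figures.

Wien's law gives T ∝ 1/λ_max, so T_1/T_2 = λ_2/λ_1 = 683/401 = 1.703.
Then L ∝ R²T⁴ gives L_1/L_2 = (0.219)² × (1.703)⁴ = 0.04796 × 8.416 = 0.4036.

0.404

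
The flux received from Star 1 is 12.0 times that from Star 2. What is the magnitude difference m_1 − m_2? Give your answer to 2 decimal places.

m_1 − m_2 = −2.5 log₁₀(F_1/F_2) = −2.5 log₁₀(12.0) = −2.5 × (1.079) = -2.698.

-2.70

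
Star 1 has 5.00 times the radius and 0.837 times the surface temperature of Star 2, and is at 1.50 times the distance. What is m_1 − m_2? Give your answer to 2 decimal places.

-1.84

L_1/L_2 = (5.00)²(0.837)⁴ = 12.27.
F_1/F_2 = (L_1/L_2)/(d_1/d_2)² = 12.27/2.250 = 5.453.
m_1 − m_2 = −2.5 log₁₀(5.453) = -1.84.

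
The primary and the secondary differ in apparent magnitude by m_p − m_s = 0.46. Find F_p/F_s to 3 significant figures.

F_p/F_s = 10^(−(m_p − m_s)/2.5) = 10^(-0.46/2.5) = 10^-0.184 = 0.6546.

0.655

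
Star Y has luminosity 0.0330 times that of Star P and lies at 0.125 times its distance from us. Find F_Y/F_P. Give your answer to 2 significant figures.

F = L/(4πd²), so F_Y/F_P = (L_Y/L_P) / (d_Y/d_P)²
= 0.0330 / (0.125)² = 0.0330 / 0.01562 = 2.112.

2.1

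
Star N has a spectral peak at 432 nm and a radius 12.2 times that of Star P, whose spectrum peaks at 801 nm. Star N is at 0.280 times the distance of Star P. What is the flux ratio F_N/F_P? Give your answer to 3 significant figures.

2.24×10^4

Wien's law: T_N/T_P = λ_P/λ_N = 801/432 = 1.854.
L_N/L_P = (R_N/R_P)²(T_N/T_P)⁴ = (12.2)²(1.854)⁴ = 1759.
F_N/F_P = (L_N/L_P)/(d_N/d_P)² = 1759/(0.280)² = 2.244×10^4.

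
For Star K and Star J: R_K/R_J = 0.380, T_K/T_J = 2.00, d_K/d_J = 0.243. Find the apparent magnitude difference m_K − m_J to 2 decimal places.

L_K/L_J = (0.380)²(2.00)⁴ = 2.310.
F_K/F_J = (L_K/L_J)/(d_K/d_J)² = 2.310/0.05905 = 39.13.
m_K − m_J = −2.5 log₁₀(39.13) = -3.98.

-3.98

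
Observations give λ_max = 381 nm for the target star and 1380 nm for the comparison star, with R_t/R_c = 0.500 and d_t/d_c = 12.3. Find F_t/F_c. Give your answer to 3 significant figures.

Wien's law: T_t/T_c = λ_c/λ_t = 1380/381 = 3.622.
L_t/L_c = (R_t/R_c)²(T_t/T_c)⁴ = (0.500)²(3.622)⁴ = 43.03.
F_t/F_c = (L_t/L_c)/(d_t/d_c)² = 43.03/(12.3)² = 0.2844.

0.284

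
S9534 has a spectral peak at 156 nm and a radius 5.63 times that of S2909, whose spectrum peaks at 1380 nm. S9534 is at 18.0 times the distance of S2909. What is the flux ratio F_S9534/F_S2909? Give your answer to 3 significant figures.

599

Wien's law: T_S9534/T_S2909 = λ_S2909/λ_S9534 = 1380/156 = 8.846.
L_S9534/L_S2909 = (R_S9534/R_S2909)²(T_S9534/T_S2909)⁴ = (5.63)²(8.846)⁴ = 1.941×10^5.
F_S9534/F_S2909 = (L_S9534/L_S2909)/(d_S9534/d_S2909)² = 1.941×10^5/(18.0)² = 599.1.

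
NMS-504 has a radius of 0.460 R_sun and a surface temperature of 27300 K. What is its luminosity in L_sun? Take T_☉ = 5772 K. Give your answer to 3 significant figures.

L/L_☉ = (R/R_☉)² (T/T_☉)⁴ = (0.460)² × (27300/5772)⁴
       = 0.2116 × (4.730)⁴ = 0.2116 × 500.4 = 105.9.

106 L_sun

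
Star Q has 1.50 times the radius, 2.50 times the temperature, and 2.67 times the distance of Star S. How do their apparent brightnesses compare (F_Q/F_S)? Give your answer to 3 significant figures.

12.3

L_Q/L_S = (R_Q/R_S)²(T_Q/T_S)⁴ = (1.50)² × (2.50)⁴ = 87.89.
F_Q/F_S = (L_Q/L_S)/(d_Q/d_S)² = 87.89 / (2.67)² = 12.33.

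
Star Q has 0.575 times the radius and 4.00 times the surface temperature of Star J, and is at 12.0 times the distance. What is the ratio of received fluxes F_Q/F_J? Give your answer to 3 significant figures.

L_Q/L_J = (R_Q/R_J)²(T_Q/T_J)⁴ = (0.575)² × (4.00)⁴ = 84.64.
F_Q/F_J = (L_Q/L_J)/(d_Q/d_J)² = 84.64 / (12.0)² = 0.5878.

0.588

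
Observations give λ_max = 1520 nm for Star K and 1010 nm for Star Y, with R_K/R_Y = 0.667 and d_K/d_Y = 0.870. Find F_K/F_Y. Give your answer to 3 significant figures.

Wien's law: T_K/T_Y = λ_Y/λ_K = 1010/1520 = 0.6645.
L_K/L_Y = (R_K/R_Y)²(T_K/T_Y)⁴ = (0.667)²(0.6645)⁴ = 0.08673.
F_K/F_Y = (L_K/L_Y)/(d_K/d_Y)² = 0.08673/(0.870)² = 0.1146.

0.115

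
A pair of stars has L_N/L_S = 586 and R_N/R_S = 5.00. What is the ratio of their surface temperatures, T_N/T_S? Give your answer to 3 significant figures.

2.20

L ∝ R²T⁴ gives T ∝ (L/R²)^(1/4), so
T_N/T_S = (586 / 5.00²)^(1/4) = (23.44)^(1/4) = 2.200.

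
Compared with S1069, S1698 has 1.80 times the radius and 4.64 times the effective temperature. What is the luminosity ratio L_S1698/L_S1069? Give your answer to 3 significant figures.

1.50×10^3

From the Stefan–Boltzmann law, L ∝ R²T⁴, so
L_S1698/L_S1069 = (R_S1698/R_S1069)² (T_S1698/T_S1069)⁴ = (1.80)² × (4.64)⁴ = 3.240 × 463.5 = 1502.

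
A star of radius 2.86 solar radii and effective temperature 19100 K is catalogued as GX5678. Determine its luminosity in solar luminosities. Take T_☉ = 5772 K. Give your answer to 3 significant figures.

981 solar luminosities

L/L_☉ = (R/R_☉)² (T/T_☉)⁴ = (2.86)² × (19100/5772)⁴
       = 8.180 × (3.309)⁴ = 8.180 × 119.9 = 980.8.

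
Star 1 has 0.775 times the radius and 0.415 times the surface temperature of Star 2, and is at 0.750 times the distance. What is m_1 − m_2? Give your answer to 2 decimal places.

3.75

L_1/L_2 = (0.775)²(0.415)⁴ = 0.01782.
F_1/F_2 = (L_1/L_2)/(d_1/d_2)² = 0.01782/0.5625 = 0.03167.
m_1 − m_2 = −2.5 log₁₀(0.03167) = 3.75.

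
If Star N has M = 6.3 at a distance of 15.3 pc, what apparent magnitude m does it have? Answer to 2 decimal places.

7.22

m = M + 5 log₁₀(d/10 pc) = 6.3 + 5 log₁₀(15.3/10)
  = 6.3 + 5 × 0.185 = 6.3 + 0.92 = 7.22.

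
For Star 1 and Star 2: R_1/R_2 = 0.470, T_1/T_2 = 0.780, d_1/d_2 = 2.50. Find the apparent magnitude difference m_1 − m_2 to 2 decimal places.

4.71

L_1/L_2 = (0.470)²(0.780)⁴ = 0.08177.
F_1/F_2 = (L_1/L_2)/(d_1/d_2)² = 0.08177/6.250 = 0.01308.
m_1 − m_2 = −2.5 log₁₀(0.01308) = 4.71.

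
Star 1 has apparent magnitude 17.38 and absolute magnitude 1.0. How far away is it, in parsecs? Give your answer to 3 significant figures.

m − M = 5 log₁₀(d/10 pc)
17.38 − (1.0) = 16.38 = 5 log₁₀(d/10)
d = 10 × 10^(16.38/5) = 10 × 10^3.276 = 1.888×10^4 pc.

1.89×10^4 pc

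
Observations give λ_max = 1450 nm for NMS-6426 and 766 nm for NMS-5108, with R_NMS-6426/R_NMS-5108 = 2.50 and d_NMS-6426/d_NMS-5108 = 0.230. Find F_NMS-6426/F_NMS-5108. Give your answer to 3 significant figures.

Wien's law: T_NMS-6426/T_NMS-5108 = λ_NMS-5108/λ_NMS-6426 = 766/1450 = 0.5283.
L_NMS-6426/L_NMS-5108 = (R_NMS-6426/R_NMS-5108)²(T_NMS-6426/T_NMS-5108)⁴ = (2.50)²(0.5283)⁴ = 0.4868.
F_NMS-6426/F_NMS-5108 = (L_NMS-6426/L_NMS-5108)/(d_NMS-6426/d_NMS-5108)² = 0.4868/(0.230)² = 9.202.

9.20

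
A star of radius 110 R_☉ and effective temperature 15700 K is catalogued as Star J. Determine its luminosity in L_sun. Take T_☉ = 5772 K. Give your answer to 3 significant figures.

6.62×10^5 L_sun

L/L_☉ = (R/R_☉)² (T/T_☉)⁴ = (110)² × (15700/5772)⁴
       = 1.210×10^4 × (2.720)⁴ = 1.210×10^4 × 54.74 = 6.623×10^5.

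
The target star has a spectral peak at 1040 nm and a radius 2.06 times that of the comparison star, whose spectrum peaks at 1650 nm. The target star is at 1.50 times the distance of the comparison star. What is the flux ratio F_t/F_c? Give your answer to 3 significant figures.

11.9

Wien's law: T_t/T_c = λ_c/λ_t = 1650/1040 = 1.587.
L_t/L_c = (R_t/R_c)²(T_t/T_c)⁴ = (2.06)²(1.587)⁴ = 26.89.
F_t/F_c = (L_t/L_c)/(d_t/d_c)² = 26.89/(1.50)² = 11.95.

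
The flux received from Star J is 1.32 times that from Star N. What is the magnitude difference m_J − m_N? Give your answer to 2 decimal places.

-0.30

m_J − m_N = −2.5 log₁₀(F_J/F_N) = −2.5 log₁₀(1.32) = −2.5 × (0.121) = -0.301.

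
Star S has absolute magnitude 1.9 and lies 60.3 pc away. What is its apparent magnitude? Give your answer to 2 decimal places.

5.80

m = M + 5 log₁₀(d/10 pc) = 1.9 + 5 log₁₀(60.3/10)
  = 1.9 + 5 × 0.780 = 1.9 + 3.90 = 5.80.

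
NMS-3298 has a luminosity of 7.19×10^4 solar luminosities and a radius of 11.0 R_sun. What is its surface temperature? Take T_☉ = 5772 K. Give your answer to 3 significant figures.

2.85×10^4 K

T/T_☉ = (L/L_☉)^(1/4) / (R/R_☉)^(1/2)
T = 5772 × (7.19×10^4)^(1/4) / √(11.0) = 5772 × 16.38 / 3.317 = 2.850×10^4 K.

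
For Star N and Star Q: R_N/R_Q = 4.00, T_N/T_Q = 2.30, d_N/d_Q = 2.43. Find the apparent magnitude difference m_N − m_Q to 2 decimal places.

-4.70

L_N/L_Q = (4.00)²(2.30)⁴ = 447.7.
F_N/F_Q = (L_N/L_Q)/(d_N/d_Q)² = 447.7/5.905 = 75.83.
m_N − m_Q = −2.5 log₁₀(75.83) = -4.70.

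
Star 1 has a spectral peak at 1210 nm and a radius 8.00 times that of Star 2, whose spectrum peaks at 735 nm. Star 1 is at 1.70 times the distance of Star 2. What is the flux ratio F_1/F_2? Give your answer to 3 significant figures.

Wien's law: T_1/T_2 = λ_2/λ_1 = 735/1210 = 0.6074.
L_1/L_2 = (R_1/R_2)²(T_1/T_2)⁴ = (8.00)²(0.6074)⁴ = 8.713.
F_1/F_2 = (L_1/L_2)/(d_1/d_2)² = 8.713/(1.70)² = 3.015.

3.02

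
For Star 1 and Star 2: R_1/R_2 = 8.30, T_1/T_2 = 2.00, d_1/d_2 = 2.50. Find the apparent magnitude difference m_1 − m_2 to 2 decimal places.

-5.62

L_1/L_2 = (8.30)²(2.00)⁴ = 1102.
F_1/F_2 = (L_1/L_2)/(d_1/d_2)² = 1102/6.250 = 176.4.
m_1 − m_2 = −2.5 log₁₀(176.4) = -5.62.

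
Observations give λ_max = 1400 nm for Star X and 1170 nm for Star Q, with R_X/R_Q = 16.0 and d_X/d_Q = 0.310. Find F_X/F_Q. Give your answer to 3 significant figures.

1.30×10^3

Wien's law: T_X/T_Q = λ_Q/λ_X = 1170/1400 = 0.8357.
L_X/L_Q = (R_X/R_Q)²(T_X/T_Q)⁴ = (16.0)²(0.8357)⁴ = 124.9.
F_X/F_Q = (L_X/L_Q)/(d_X/d_Q)² = 124.9/(0.310)² = 1299.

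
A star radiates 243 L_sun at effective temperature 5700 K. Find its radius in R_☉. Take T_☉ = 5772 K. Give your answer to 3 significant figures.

16.0 R_☉

R/R_☉ = √(L/L_☉) / (T/T_☉)² = √(243) / (0.9875)²
       = 15.59 / 0.9752 = 15.98.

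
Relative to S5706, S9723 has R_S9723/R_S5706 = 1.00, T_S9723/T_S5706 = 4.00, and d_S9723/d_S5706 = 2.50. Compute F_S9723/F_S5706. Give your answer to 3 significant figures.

41.0

L_S9723/L_S5706 = (R_S9723/R_S5706)²(T_S9723/T_S5706)⁴ = (1.00)² × (4.00)⁴ = 256.0.
F_S9723/F_S5706 = (L_S9723/L_S5706)/(d_S9723/d_S5706)² = 256.0 / (2.50)² = 40.96.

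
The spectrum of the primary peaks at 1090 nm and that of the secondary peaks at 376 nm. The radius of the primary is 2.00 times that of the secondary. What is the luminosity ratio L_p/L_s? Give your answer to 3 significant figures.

0.0566

Wien's law gives T ∝ 1/λ_max, so T_p/T_s = λ_s/λ_p = 376/1090 = 0.3450.
Then L ∝ R²T⁴ gives L_p/L_s = (2.00)² × (0.3450)⁴ = 4.000 × 0.01416 = 0.05664.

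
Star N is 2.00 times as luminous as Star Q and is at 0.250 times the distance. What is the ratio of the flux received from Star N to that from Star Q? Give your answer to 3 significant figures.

F = L/(4πd²), so F_N/F_Q = (L_N/L_Q) / (d_N/d_Q)²
= 2.00 / (0.250)² = 2.00 / 0.06250 = 32.00.

32.0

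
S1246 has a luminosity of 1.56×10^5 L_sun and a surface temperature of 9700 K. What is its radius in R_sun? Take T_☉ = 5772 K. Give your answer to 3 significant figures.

140 R_sun

R/R_☉ = √(L/L_☉) / (T/T_☉)² = √(1.56×10^5) / (1.681)²
       = 395.0 / 2.824 = 139.9.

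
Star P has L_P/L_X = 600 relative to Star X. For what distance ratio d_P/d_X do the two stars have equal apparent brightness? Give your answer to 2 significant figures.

Equal flux requires L_P/d_P² = L_X/d_X², so d_P/d_X = √(L_P/L_X)
= √(600) = 24.49.

24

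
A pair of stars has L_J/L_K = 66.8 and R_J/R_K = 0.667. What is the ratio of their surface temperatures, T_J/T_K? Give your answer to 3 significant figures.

L ∝ R²T⁴ gives T ∝ (L/R²)^(1/4), so
T_J/T_K = (66.8 / 0.667²)^(1/4) = (150.1)^(1/4) = 3.501.

3.50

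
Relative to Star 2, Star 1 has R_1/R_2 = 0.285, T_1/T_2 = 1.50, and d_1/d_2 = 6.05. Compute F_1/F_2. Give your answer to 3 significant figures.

L_1/L_2 = (R_1/R_2)²(T_1/T_2)⁴ = (0.285)² × (1.50)⁴ = 0.4112.
F_1/F_2 = (L_1/L_2)/(d_1/d_2)² = 0.4112 / (6.05)² = 0.01123.

0.0112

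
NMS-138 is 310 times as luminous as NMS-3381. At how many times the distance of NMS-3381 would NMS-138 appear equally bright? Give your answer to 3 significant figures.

Equal flux requires L_NMS-138/d_NMS-138² = L_NMS-3381/d_NMS-3381², so d_NMS-138/d_NMS-3381 = √(L_NMS-138/L_NMS-3381)
= √(310) = 17.61.

17.6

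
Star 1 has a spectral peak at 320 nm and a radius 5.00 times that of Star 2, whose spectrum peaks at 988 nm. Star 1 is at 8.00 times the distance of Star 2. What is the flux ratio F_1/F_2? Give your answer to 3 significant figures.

35.5

Wien's law: T_1/T_2 = λ_2/λ_1 = 988/320 = 3.087.
L_1/L_2 = (R_1/R_2)²(T_1/T_2)⁴ = (5.00)²(3.087)⁴ = 2272.
F_1/F_2 = (L_1/L_2)/(d_1/d_2)² = 2272/(8.00)² = 35.50.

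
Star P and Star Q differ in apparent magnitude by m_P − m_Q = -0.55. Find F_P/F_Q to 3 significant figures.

F_P/F_Q = 10^(−(m_P − m_Q)/2.5) = 10^(0.55/2.5) = 10^0.220 = 1.660.

1.66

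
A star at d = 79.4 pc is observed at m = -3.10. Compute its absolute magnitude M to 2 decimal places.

-7.60

M = m − 5 log₁₀(d/10 pc) = -3.10 − 5 log₁₀(79.4/10)
  = -3.10 − 5 × 0.900 = -3.10 − 4.50 = -7.60.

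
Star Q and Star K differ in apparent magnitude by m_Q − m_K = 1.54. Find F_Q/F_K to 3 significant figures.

0.242

F_Q/F_K = 10^(−(m_Q − m_K)/2.5) = 10^(-1.54/2.5) = 10^-0.616 = 0.2421.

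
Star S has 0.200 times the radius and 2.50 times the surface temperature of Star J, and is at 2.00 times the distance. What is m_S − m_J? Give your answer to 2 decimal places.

L_S/L_J = (0.200)²(2.50)⁴ = 1.563.
F_S/F_J = (L_S/L_J)/(d_S/d_J)² = 1.563/4.000 = 0.3906.
m_S − m_J = −2.5 log₁₀(0.3906) = 1.02.

1.02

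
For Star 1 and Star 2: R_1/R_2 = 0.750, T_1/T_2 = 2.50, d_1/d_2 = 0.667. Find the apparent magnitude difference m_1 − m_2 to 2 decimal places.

L_1/L_2 = (0.750)²(2.50)⁴ = 21.97.
F_1/F_2 = (L_1/L_2)/(d_1/d_2)² = 21.97/0.4449 = 49.39.
m_1 − m_2 = −2.5 log₁₀(49.39) = -4.23.

-4.23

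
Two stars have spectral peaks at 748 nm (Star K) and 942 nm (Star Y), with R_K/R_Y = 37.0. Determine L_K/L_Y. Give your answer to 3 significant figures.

3.44×10^3

Wien's law gives T ∝ 1/λ_max, so T_K/T_Y = λ_Y/λ_K = 942/748 = 1.259.
Then L ∝ R²T⁴ gives L_K/L_Y = (37.0)² × (1.259)⁴ = 1369 × 2.515 = 3444.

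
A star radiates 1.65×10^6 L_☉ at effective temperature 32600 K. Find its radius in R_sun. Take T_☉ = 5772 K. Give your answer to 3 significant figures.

40.3 R_sun

R/R_☉ = √(L/L_☉) / (T/T_☉)² = √(1.65×10^6) / (5.648)²
       = 1285 / 31.90 = 40.27.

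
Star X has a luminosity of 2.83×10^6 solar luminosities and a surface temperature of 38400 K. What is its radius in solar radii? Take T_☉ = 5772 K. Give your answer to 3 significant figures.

R/R_☉ = √(L/L_☉) / (T/T_☉)² = √(2.83×10^6) / (6.653)²
       = 1682 / 44.26 = 38.01.

38.0 solar radii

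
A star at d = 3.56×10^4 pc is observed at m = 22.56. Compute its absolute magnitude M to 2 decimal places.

M = m − 5 log₁₀(d/10 pc) = 22.56 − 5 log₁₀(3.56×10^4/10)
  = 22.56 − 5 × 3.551 = 22.56 − 17.76 = 4.80.

4.80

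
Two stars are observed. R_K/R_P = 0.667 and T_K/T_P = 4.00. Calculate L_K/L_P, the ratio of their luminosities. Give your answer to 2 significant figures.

1.1×10^2

From the Stefan–Boltzmann law, L ∝ R²T⁴, so
L_K/L_P = (R_K/R_P)² (T_K/T_P)⁴ = (0.667)² × (4.00)⁴ = 0.4449 × 256.0 = 113.9.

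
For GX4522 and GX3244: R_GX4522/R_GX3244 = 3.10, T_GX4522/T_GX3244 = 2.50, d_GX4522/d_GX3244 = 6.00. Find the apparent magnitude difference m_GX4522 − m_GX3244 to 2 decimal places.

L_GX4522/L_GX3244 = (3.10)²(2.50)⁴ = 375.4.
F_GX4522/F_GX3244 = (L_GX4522/L_GX3244)/(d_GX4522/d_GX3244)² = 375.4/36.00 = 10.43.
m_GX4522 − m_GX3244 = −2.5 log₁₀(10.43) = -2.55.

-2.55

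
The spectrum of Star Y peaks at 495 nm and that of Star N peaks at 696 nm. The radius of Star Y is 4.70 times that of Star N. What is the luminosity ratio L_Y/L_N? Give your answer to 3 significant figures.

Wien's law gives T ∝ 1/λ_max, so T_Y/T_N = λ_N/λ_Y = 696/495 = 1.406.
Then L ∝ R²T⁴ gives L_Y/L_N = (4.70)² × (1.406)⁴ = 22.09 × 3.909 = 86.34.

86.3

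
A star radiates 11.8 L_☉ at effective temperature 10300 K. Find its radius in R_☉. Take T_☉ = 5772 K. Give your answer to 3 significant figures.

1.08 R_☉

R/R_☉ = √(L/L_☉) / (T/T_☉)² = √(11.8) / (1.784)²
       = 3.435 / 3.184 = 1.079.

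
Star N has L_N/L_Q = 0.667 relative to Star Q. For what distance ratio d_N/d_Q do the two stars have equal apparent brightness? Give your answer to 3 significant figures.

0.817

Equal flux requires L_N/d_N² = L_Q/d_Q², so d_N/d_Q = √(L_N/L_Q)
= √(0.667) = 0.8167.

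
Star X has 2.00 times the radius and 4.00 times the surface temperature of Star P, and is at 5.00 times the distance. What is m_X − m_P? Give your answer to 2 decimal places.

-4.03

L_X/L_P = (2.00)²(4.00)⁴ = 1024.
F_X/F_P = (L_X/L_P)/(d_X/d_P)² = 1024/25.00 = 40.96.
m_X − m_P = −2.5 log₁₀(40.96) = -4.03.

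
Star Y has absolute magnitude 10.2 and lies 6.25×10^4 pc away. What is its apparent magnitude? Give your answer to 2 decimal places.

29.18

m = M + 5 log₁₀(d/10 pc) = 10.2 + 5 log₁₀(6.25×10^4/10)
  = 10.2 + 5 × 3.796 = 10.2 + 18.98 = 29.18.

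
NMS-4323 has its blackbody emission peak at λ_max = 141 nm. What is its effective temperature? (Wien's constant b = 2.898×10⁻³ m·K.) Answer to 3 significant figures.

T = b/λ_max = 2.898×10⁻³ / (141×10⁻⁹) = 2.055×10^4 K.

2.06×10^4 K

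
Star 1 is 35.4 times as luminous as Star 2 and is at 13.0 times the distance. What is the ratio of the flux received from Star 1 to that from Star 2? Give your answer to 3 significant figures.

F = L/(4πd²), so F_1/F_2 = (L_1/L_2) / (d_1/d_2)²
= 35.4 / (13.0)² = 35.4 / 169.0 = 0.2095.

0.209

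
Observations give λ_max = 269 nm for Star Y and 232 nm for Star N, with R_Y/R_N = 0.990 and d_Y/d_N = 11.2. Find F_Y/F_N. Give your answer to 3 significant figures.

Wien's law: T_Y/T_N = λ_N/λ_Y = 232/269 = 0.8625.
L_Y/L_N = (R_Y/R_N)²(T_Y/T_N)⁴ = (0.990)²(0.8625)⁴ = 0.5423.
F_Y/F_N = (L_Y/L_N)/(d_Y/d_N)² = 0.5423/(11.2)² = 0.004323.

0.00432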